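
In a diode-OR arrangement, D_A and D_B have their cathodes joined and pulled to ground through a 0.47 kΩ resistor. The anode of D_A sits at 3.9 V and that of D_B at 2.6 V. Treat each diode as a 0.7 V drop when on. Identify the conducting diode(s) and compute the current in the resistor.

Assume both conduct. Then node N would need to be at both 3.9−0.7 = 3.2 V and 2.6−0.7 = 1.9 V, which is impossible.
Assume only D_A conducts: V_N = 3.9 − 0.7 = 3.2 V, so I_R = 3.2/0.47 = 6.81 mA.
Check D_B: its anode-to-cathode voltage is 2.6 − 3.2 = -0.6 V < 0.7 V, so it is off. The assumption is consistent.

Only D_A conducts; I_R ≈ 6.8 mA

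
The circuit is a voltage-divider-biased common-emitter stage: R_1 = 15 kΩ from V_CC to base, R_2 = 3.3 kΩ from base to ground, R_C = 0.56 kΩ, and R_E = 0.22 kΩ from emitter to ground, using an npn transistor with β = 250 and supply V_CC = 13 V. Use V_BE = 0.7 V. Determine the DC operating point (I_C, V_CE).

I_C ≈ 7.1 mA, V_CE ≈ 7.5 V

Thevenize the base divider: V_Th = V_CC·R_2/(R_1+R_2) = 13×3.3/18.3 = 2.34 V, R_Th = R_1‖R_2 = 2.7 kΩ.
Base-emitter loop: V_Th = I_B·R_Th + V_BE + (β+1)I_B·R_E, so I_B = (2.34 − 0.7) / (2.7 + 251×0.22) = 0.0284 mA.
I_C = β·I_B = 250×0.0284 = 7.1 mA, and I_E = (β+1)I_B = 7.12 mA.
V_CE = V_CC − I_C·R_C − I_E·R_E = 13 − 7.1×0.56 − 7.12×0.22 = 7.46 V.
V_CE = 7.46 V > 0.2 V confirms active-region operation.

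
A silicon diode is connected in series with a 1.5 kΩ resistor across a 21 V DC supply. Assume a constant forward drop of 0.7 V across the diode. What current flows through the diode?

KVL around the loop: 21 = V_D + I·R = 0.7 + I × 1.5 kΩ.
So I = (21 − 0.7) / 1.5 kΩ = 20.3 / 1.5 = 13.5 mA.

I ≈ 14 mA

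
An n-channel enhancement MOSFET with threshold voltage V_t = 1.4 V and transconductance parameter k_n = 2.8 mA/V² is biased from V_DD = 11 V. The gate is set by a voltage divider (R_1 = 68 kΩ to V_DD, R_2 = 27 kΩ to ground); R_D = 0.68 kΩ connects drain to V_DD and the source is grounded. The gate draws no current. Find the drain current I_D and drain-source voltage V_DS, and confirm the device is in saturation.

V_G = V_DD·R_2/(R_1+R_2) = 11×27/95 = 3.13 V. With the source grounded, V_GS = V_G = 3.13 V.
Assume saturation: I_D = (k_n/2)(V_GS − V_t)² = (2.8/2)×(3.13 − 1.4)² = 1.4×1.73² = 4.17 mA.
V_DS = V_DD − I_D·R_D = 11 − 4.17×0.68 = 8.16 V.
Saturation requires V_DS ≥ V_GS − V_t = 1.73 V; 8.16 ≥ 1.73 ✓.

I_D ≈ 4.2 mA, V_DS ≈ 8.2 V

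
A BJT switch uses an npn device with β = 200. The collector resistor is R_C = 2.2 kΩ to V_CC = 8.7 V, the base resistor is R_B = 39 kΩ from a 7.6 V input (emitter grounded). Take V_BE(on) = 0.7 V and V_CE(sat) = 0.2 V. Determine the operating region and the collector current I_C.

saturation; I_C ≈ 3.9 mA

Assume active: I_B = (7.6 − 0.7)/39 = 0.177 mA, giving I_C = β·I_B = 35.4 mA.
But then V_CE = 8.7 − 35.4×2.2 = -69.1 V < V_CE(sat) = 0.2 V — impossible in the active region.
So the transistor is saturated. With V_CE = 0.2 V, I_C = (V_CC − 0.2)/R_C = 8.5/2.2 = 3.86 mA.
Check: β·I_B = 35.4 mA > I_C = 3.86 mA, confirming saturation.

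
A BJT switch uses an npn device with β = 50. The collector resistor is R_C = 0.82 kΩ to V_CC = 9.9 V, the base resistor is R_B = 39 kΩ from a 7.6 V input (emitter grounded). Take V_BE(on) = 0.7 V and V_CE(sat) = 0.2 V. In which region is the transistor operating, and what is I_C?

Assume active. Base-emitter loop: I_B = (V_BB − V_BE)/R_B = (7.6 − 0.7)/39 = 0.177 mA.
I_C = β·I_B = 50×0.177 = 8.85 mA.
V_CE = V_CC − I_C·R_C = 9.9 − 8.85×0.82 = 2.65 V > V_CE(sat), so the active-region assumption holds.

active; I_C ≈ 8.8 mA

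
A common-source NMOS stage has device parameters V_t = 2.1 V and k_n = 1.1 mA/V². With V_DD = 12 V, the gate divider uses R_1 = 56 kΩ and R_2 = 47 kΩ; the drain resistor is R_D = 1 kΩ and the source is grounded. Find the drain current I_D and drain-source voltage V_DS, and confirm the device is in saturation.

V_G = V_DD·R_2/(R_1+R_2) = 12×47/103 = 5.48 V. With the source grounded, V_GS = V_G = 5.48 V.
Assume saturation: I_D = (k_n/2)(V_GS − V_t)² = (1.1/2)×(5.48 − 2.1)² = 0.55×3.38² = 6.27 mA.
V_DS = V_DD − I_D·R_D = 12 − 6.27×1 = 5.73 V.
Saturation requires V_DS ≥ V_GS − V_t = 3.38 V; 5.73 ≥ 3.38 ✓.

I_D ≈ 6.3 mA, V_DS ≈ 5.7 V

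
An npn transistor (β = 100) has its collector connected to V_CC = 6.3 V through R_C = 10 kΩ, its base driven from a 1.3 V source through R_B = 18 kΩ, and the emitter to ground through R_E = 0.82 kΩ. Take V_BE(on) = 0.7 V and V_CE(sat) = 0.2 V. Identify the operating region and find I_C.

saturation; I_C ≈ 0.56 mA

Assume active: I_B = (1.3 − 0.7)/(18 + 101×0.82) = 0.00595 mA, I_C = β·I_B = 0.595 mA.
Then V_CE = 6.3 − 0.595×10 − 0.601×0.82 = -0.144 V < 0.2 V — the active assumption fails.
Re-solve with V_CE = 0.2 V. KCL at the emitter: V_E/R_E = (V_BB−0.7−V_E)/R_B + (V_CC−0.2−V_E)/R_C, giving V_E = 0.468 V.
I_C = (V_CC − 0.2 − V_E)/R_C = (6.1 − 0.468)/10 = 0.563 mA.
Check: I_B = (0.6 − 0.468)/18 = 0.00734 mA, and β·I_B = 0.734 mA > I_C, confirming saturation.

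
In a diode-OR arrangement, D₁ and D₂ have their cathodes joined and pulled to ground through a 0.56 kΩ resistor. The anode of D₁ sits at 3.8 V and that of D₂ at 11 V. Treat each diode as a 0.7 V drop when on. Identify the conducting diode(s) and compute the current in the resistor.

Assume both conduct. Then node N would need to be at both 3.8−0.7 = 3.1 V and 11−0.7 = 10.3 V, which is impossible.
Assume only D₂ conducts: V_N = 11 − 0.7 = 10.3 V, so I_R = 10.3/0.56 = 18.4 mA.
Check D₁: its anode-to-cathode voltage is 3.8 − 10.3 = -6.5 V < 0.7 V, so it is off. The assumption is consistent.

Only D₂ conducts; I_R ≈ 18 mA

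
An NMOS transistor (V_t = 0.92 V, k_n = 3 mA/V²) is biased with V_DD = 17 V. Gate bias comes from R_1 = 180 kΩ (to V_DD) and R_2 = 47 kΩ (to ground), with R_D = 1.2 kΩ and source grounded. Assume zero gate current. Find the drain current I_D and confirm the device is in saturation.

V_G = V_DD·R_2/(R_1+R_2) = 17×47/227 = 3.52 V. With the source grounded, V_GS = V_G = 3.52 V.
Assume saturation: I_D = (k_n/2)(V_GS − V_t)² = (3/2)×(3.52 − 0.92)² = 1.5×2.6² = 10.1 mA.
V_DS = V_DD − I_D·R_D = 17 − 10.1×1.2 = 4.83 V.
Saturation requires V_DS ≥ V_GS − V_t = 2.6 V; 4.83 ≥ 2.6 ✓.

I_D ≈ 10 mA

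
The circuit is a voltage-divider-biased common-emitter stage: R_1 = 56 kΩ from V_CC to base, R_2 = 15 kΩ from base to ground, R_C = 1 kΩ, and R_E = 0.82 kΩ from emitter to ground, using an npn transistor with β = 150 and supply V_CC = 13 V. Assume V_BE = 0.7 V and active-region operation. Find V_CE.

V_CE ≈ 8.9 V

Thevenize the base divider: V_Th = V_CC·R_2/(R_1+R_2) = 13×15/71 = 2.75 V, R_Th = R_1‖R_2 = 11.8 kΩ.
Base-emitter loop: V_Th = I_B·R_Th + V_BE + (β+1)I_B·R_E, so I_B = (2.75 − 0.7) / (11.8 + 151×0.82) = 0.0151 mA.
I_C = β·I_B = 150×0.0151 = 2.26 mA, and I_E = (β+1)I_B = 2.28 mA.
V_CE = V_CC − I_C·R_C − I_E·R_E = 13 − 2.26×1 − 2.28×0.82 = 8.87 V.
V_CE = 8.87 V > 0.2 V confirms active-region operation.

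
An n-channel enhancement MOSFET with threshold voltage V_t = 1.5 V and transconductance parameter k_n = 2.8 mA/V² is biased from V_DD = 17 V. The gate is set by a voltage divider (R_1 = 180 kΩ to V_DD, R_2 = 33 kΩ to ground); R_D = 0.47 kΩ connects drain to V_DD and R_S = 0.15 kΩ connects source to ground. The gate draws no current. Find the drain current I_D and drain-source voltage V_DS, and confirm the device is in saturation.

V_G = V_DD·R_2/(R_1+R_2) = 17×33/213 = 2.63 V.
Assume saturation: I_D = (k_n/2)(V_GS − V_t)² with V_GS = V_G − I_D·R_S = 2.63 − 0.15·I_D.
Substituting gives 0.0315·I_D² − 1.48·I_D + 1.8 = 0, with roots I_D = 1.25 or 45.6 mA.
The root I_D = 45.6 mA gives V_GS = -4.21 V ≤ V_t, so take I_D = 1.25 mA.
Then V_GS = 2.45 V and V_DS = V_DD − I_D(R_D+R_S) = 17 − 1.25×0.62 = 16.2 V.
Saturation requires V_DS ≥ V_GS − V_t = 0.946 V; 16.2 ≥ 0.946 ✓.

I_D ≈ 1.3 mA, V_DS ≈ 16 V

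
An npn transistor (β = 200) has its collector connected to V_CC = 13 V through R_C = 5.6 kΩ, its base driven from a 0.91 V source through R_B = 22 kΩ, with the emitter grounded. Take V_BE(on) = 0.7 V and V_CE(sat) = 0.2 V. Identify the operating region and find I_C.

Assume active. Base-emitter loop: I_B = (V_BB − V_BE)/R_B = (0.91 − 0.7)/22 = 0.00955 mA.
I_C = β·I_B = 200×0.00955 = 1.91 mA.
V_CE = V_CC − I_C·R_C = 13 − 1.91×5.6 = 2.31 V > V_CE(sat), so the active-region assumption holds.

active; I_C ≈ 1.9 mA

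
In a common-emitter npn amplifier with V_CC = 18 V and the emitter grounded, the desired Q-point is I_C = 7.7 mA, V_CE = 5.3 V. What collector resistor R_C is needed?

Collector loop: V_CC = I_C·R_C + V_CE.
R_C = (V_CC − V_CE)/I_C = (18 − 5.3)/7.7 = 1.65 kΩ.

R_C ≈ 1.6 kΩ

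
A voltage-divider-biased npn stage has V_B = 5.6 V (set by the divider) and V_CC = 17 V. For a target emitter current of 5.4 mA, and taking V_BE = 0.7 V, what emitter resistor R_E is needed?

R_E ≈ 0.91 kΩ

V_E = V_B − V_BE = 5.6 − 0.7 = 4.9 V.
R_E = V_E / I_E = 4.9 / 5.4 = 0.907 kΩ.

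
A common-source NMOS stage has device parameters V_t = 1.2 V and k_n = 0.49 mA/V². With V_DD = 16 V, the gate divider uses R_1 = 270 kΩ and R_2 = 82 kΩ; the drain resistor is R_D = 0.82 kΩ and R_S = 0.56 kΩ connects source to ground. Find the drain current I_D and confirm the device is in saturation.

I_D ≈ 0.97 mA

V_G = V_DD·R_2/(R_1+R_2) = 16×82/352 = 3.73 V.
Assume saturation: I_D = (k_n/2)(V_GS − V_t)² with V_GS = V_G − I_D·R_S = 3.73 − 0.56·I_D.
Substituting gives 0.0768·I_D² − 1.69·I_D + 1.56 = 0, with roots I_D = 0.966 or 21.1 mA.
The root I_D = 21.1 mA gives V_GS = -8.07 V ≤ V_t, so take I_D = 0.966 mA.
Then V_GS = 3.19 V and V_DS = V_DD − I_D(R_D+R_S) = 16 − 0.966×1.38 = 14.7 V.
Saturation requires V_DS ≥ V_GS − V_t = 1.99 V; 14.7 ≥ 1.99 ✓.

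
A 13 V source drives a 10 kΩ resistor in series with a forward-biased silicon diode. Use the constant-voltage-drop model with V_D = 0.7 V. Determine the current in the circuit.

KVL around the loop: 13 = V_D + I·R = 0.7 + I × 10 kΩ.
So I = (13 − 0.7) / 10 kΩ = 12.3 / 10 = 1.23 mA.

I ≈ 1.2 mA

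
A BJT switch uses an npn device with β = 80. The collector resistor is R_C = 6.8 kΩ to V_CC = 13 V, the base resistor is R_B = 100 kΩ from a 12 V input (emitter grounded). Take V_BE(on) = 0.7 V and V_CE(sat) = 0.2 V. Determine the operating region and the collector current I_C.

Assume active: I_B = (12 − 0.7)/100 = 0.113 mA, giving I_C = β·I_B = 9.04 mA.
But then V_CE = 13 − 9.04×6.8 = -48.5 V < V_CE(sat) = 0.2 V — impossible in the active region.
So the transistor is saturated. With V_CE = 0.2 V, I_C = (V_CC − 0.2)/R_C = 12.8/6.8 = 1.88 mA.
Check: β·I_B = 9.04 mA > I_C = 1.88 mA, confirming saturation.

saturation; I_C ≈ 1.9 mA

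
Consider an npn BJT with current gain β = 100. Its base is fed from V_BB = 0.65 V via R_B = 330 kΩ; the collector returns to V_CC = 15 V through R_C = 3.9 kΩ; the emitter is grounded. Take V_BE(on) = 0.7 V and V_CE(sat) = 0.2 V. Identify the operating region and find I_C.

cutoff; I_C ≈ 0

V_BB = 0.65 V ≤ V_BE(on) = 0.7 V, so the base-emitter junction is not forward biased.
The transistor is in cutoff: I_B = I_C = 0.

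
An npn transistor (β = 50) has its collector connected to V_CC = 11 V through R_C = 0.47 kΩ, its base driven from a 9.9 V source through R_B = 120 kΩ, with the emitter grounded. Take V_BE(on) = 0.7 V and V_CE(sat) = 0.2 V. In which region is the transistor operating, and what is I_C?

Assume active. Base-emitter loop: I_B = (V_BB − V_BE)/R_B = (9.9 − 0.7)/120 = 0.0767 mA.
I_C = β·I_B = 50×0.0767 = 3.83 mA.
V_CE = V_CC − I_C·R_C = 11 − 3.83×0.47 = 9.2 V > V_CE(sat), so the active-region assumption holds.

active; I_C ≈ 3.8 mA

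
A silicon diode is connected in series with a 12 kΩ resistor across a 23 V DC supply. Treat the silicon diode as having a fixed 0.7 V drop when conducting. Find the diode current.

I ≈ 1.9 mA

KVL around the loop: 23 = V_D + I·R = 0.7 + I × 12 kΩ.
So I = (23 − 0.7) / 12 kΩ = 22.3 / 12 = 1.86 mA.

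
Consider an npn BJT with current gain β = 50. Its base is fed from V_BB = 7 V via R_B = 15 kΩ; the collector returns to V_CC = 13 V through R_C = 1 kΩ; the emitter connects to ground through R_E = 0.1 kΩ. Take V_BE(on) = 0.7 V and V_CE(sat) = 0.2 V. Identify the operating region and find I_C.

saturation; I_C ≈ 12 mA

Assume active: I_B = (7 − 0.7)/(15 + 51×0.1) = 0.313 mA, I_C = β·I_B = 15.7 mA.
Then V_CE = 13 − 15.7×1 − 16×0.1 = -4.27 V < 0.2 V — the active assumption fails.
Re-solve with V_CE = 0.2 V. KCL at the emitter: V_E/R_E = (V_BB−0.7−V_E)/R_B + (V_CC−0.2−V_E)/R_C, giving V_E = 1.19 V.
I_C = (V_CC − 0.2 − V_E)/R_C = (12.8 − 1.19)/1 = 11.6 mA.
Check: I_B = (6.3 − 1.19)/15 = 0.34 mA, and β·I_B = 17 mA > I_C, confirming saturation.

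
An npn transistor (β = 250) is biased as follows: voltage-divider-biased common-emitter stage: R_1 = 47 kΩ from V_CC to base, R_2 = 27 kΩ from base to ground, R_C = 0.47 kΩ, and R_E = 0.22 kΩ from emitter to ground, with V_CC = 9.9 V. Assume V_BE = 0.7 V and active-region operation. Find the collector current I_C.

Thevenize the base divider: V_Th = V_CC·R_2/(R_1+R_2) = 9.9×27/74 = 3.61 V, R_Th = R_1‖R_2 = 17.1 kΩ.
Base-emitter loop: V_Th = I_B·R_Th + V_BE + (β+1)I_B·R_E, so I_B = (3.61 − 0.7) / (17.1 + 251×0.22) = 0.0402 mA.
I_C = β·I_B = 250×0.0402 = 10.1 mA, and I_E = (β+1)I_B = 10.1 mA.
V_CE = V_CC − I_C·R_C − I_E·R_E = 9.9 − 10.1×0.47 − 10.1×0.22 = 2.95 V.
V_CE = 2.95 V > 0.2 V confirms active-region operation.

I_C ≈ 10 mA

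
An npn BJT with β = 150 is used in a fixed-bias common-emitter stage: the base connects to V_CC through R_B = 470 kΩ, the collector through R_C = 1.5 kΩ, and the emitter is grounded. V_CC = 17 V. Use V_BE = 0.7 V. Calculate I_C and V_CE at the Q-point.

I_C ≈ 5.2 mA, V_CE ≈ 9.2 V

Base loop: V_CC = I_B·R_B + V_BE, so I_B = (17 − 0.7)/470 kΩ = 0.0347 mA.
In the active region I_C = β·I_B = 150 × 0.0347 = 5.2 mA.
Collector loop: V_CE = V_CC − I_C·R_C = 17 − 5.2×1.5 = 9.2 V.
Since V_CE = 9.2 V > V_CE(sat) ≈ 0.2 V, the transistor is in the active region as assumed.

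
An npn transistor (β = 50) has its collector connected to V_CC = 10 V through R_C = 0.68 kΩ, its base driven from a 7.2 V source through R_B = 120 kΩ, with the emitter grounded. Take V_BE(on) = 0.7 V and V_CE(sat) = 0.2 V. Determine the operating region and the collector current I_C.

active; I_C ≈ 2.7 mA

Assume active. Base-emitter loop: I_B = (V_BB − V_BE)/R_B = (7.2 − 0.7)/120 = 0.0542 mA.
I_C = β·I_B = 50×0.0542 = 2.71 mA.
V_CE = V_CC − I_C·R_C = 10 − 2.71×0.68 = 8.16 V > V_CE(sat), so the active-region assumption holds.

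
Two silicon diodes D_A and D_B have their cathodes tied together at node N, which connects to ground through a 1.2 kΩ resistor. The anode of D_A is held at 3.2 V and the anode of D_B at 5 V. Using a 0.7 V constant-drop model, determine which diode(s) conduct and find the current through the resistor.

Only D_B conducts; I_R ≈ 3.6 mA

Assume both conduct. Then node N would need to be at both 3.2−0.7 = 2.5 V and 5−0.7 = 4.3 V, which is impossible.
Assume only D_B conducts: V_N = 5 − 0.7 = 4.3 V, so I_R = 4.3/1.2 = 3.58 mA.
Check D_A: its anode-to-cathode voltage is 3.2 − 4.3 = -1.1 V < 0.7 V, so it is off. The assumption is consistent.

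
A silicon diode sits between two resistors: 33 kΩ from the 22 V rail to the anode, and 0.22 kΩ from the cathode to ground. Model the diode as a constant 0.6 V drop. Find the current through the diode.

The two resistors are in series with the diode, so KVL gives 22 = I·33 + 0.6 + I·0.22.
I = (22 − 0.6) / (33 + 0.22) kΩ = 21.4 / 33.2 = 0.644 mA.

I ≈ 0.64 mA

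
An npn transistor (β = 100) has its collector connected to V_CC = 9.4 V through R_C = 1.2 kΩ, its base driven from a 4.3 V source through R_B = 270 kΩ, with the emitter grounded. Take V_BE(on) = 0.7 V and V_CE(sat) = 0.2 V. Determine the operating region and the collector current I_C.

active; I_C ≈ 1.3 mA

Assume active. Base-emitter loop: I_B = (V_BB − V_BE)/R_B = (4.3 − 0.7)/270 = 0.0133 mA.
I_C = β·I_B = 100×0.0133 = 1.33 mA.
V_CE = V_CC − I_C·R_C = 9.4 − 1.33×1.2 = 7.8 V > V_CE(sat), so the active-region assumption holds.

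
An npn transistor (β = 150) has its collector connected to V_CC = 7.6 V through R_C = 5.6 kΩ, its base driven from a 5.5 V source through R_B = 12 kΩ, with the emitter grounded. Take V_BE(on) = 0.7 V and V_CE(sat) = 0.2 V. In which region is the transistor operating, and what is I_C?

Assume active: I_B = (5.5 − 0.7)/12 = 0.4 mA, giving I_C = β·I_B = 60 mA.
But then V_CE = 7.6 − 60×5.6 = -328 V < V_CE(sat) = 0.2 V — impossible in the active region.
So the transistor is saturated. With V_CE = 0.2 V, I_C = (V_CC − 0.2)/R_C = 7.4/5.6 = 1.32 mA.
Check: β·I_B = 60 mA > I_C = 1.32 mA, confirming saturation.

saturation; I_C ≈ 1.3 mA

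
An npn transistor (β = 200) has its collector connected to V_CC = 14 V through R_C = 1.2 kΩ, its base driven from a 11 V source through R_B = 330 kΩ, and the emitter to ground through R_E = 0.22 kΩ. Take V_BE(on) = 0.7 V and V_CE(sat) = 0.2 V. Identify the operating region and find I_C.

active; I_C ≈ 5.5 mA

Assume active. Base-emitter loop: I_B = (V_BB − V_BE)/(R_B + (β+1)R_E) = (11 − 0.7)/(330 + 201×0.22) = 0.0275 mA.
I_C = β·I_B = 200×0.0275 = 5.5 mA.
V_CE = V_CC − I_C·R_C − I_E·R_E = 14 − 5.5×1.2 − 5.53×0.22 = 6.18 V > V_CE(sat), so the active-region assumption holds.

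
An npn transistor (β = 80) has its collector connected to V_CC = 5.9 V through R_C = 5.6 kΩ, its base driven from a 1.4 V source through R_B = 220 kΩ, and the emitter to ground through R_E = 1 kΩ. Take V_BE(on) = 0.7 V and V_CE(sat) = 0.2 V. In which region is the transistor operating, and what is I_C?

Assume active. Base-emitter loop: I_B = (V_BB − V_BE)/(R_B + (β+1)R_E) = (1.4 − 0.7)/(220 + 81×1) = 0.00233 mA.
I_C = β·I_B = 80×0.00233 = 0.186 mA.
V_CE = V_CC − I_C·R_C − I_E·R_E = 5.9 − 0.186×5.6 − 0.188×1 = 4.67 V > V_CE(sat), so the active-region assumption holds.

active; I_C ≈ 0.19 mA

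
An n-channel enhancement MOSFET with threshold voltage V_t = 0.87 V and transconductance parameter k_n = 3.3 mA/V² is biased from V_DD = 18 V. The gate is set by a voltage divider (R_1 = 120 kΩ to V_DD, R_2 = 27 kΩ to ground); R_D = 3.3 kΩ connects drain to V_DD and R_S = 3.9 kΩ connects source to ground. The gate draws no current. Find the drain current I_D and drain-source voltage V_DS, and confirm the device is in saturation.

V_G = V_DD·R_2/(R_1+R_2) = 18×27/147 = 3.31 V.
Assume saturation: I_D = (k_n/2)(V_GS − V_t)² with V_GS = V_G − I_D·R_S = 3.31 − 3.9·I_D.
Substituting gives 25.1·I_D² − 32.4·I_D + 9.79 = 0, with roots I_D = 0.486 or 0.804 mA.
The root I_D = 0.804 mA gives V_GS = 0.172 V ≤ V_t, so take I_D = 0.486 mA.
Then V_GS = 1.41 V and V_DS = V_DD − I_D(R_D+R_S) = 18 − 0.486×7.2 = 14.5 V.
Saturation requires V_DS ≥ V_GS − V_t = 0.542 V; 14.5 ≥ 0.542 ✓.

I_D ≈ 0.49 mA, V_DS ≈ 15 V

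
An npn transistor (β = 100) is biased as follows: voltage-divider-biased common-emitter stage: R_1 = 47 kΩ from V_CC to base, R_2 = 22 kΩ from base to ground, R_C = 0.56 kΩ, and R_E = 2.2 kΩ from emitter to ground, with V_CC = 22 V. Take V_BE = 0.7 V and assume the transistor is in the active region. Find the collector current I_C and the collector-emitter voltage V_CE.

Thevenize the base divider: V_Th = V_CC·R_2/(R_1+R_2) = 22×22/69 = 7.01 V, R_Th = R_1‖R_2 = 15 kΩ.
Base-emitter loop: V_Th = I_B·R_Th + V_BE + (β+1)I_B·R_E, so I_B = (7.01 − 0.7) / (15 + 101×2.2) = 0.0266 mA.
I_C = β·I_B = 100×0.0266 = 2.66 mA, and I_E = (β+1)I_B = 2.69 mA.
V_CE = V_CC − I_C·R_C − I_E·R_E = 22 − 2.66×0.56 − 2.69×2.2 = 14.6 V.
V_CE = 14.6 V > 0.2 V confirms active-region operation.

I_C ≈ 2.7 mA, V_CE ≈ 15 V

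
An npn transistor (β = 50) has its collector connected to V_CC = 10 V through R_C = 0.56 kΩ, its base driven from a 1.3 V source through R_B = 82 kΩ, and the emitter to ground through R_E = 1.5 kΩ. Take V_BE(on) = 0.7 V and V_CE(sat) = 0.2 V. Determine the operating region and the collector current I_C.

Assume active. Base-emitter loop: I_B = (V_BB − V_BE)/(R_B + (β+1)R_E) = (1.3 − 0.7)/(82 + 51×1.5) = 0.00379 mA.
I_C = β·I_B = 50×0.00379 = 0.189 mA.
V_CE = V_CC − I_C·R_C − I_E·R_E = 10 − 0.189×0.56 − 0.193×1.5 = 9.6 V > V_CE(sat), so the active-region assumption holds.

active; I_C ≈ 0.19 mA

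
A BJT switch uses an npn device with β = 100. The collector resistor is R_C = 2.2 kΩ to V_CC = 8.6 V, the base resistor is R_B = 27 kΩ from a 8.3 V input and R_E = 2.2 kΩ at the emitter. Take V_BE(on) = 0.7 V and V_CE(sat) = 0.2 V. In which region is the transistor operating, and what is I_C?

saturation; I_C ≈ 1.8 mA

Assume active: I_B = (8.3 − 0.7)/(27 + 101×2.2) = 0.0305 mA, I_C = β·I_B = 3.05 mA.
Then V_CE = 8.6 − 3.05×2.2 − 3.08×2.2 = -4.89 V < 0.2 V — the active assumption fails.
Re-solve with V_CE = 0.2 V. KCL at the emitter: V_E/R_E = (V_BB−0.7−V_E)/R_B + (V_CC−0.2−V_E)/R_C, giving V_E = 4.33 V.
I_C = (V_CC − 0.2 − V_E)/R_C = (8.4 − 4.33)/2.2 = 1.85 mA.
Check: I_B = (7.6 − 4.33)/27 = 0.121 mA, and β·I_B = 12.1 mA > I_C, confirming saturation.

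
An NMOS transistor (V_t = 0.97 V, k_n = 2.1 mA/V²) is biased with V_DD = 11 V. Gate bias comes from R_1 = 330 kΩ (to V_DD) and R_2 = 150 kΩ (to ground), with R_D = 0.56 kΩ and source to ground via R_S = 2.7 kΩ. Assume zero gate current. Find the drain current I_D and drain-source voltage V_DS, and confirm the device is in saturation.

I_D ≈ 0.63 mA, V_DS ≈ 9 V

V_G = V_DD·R_2/(R_1+R_2) = 11×150/480 = 3.44 V.
Assume saturation: I_D = (k_n/2)(V_GS − V_t)² with V_GS = V_G − I_D·R_S = 3.44 − 2.7·I_D.
Substituting gives 7.65·I_D² − 15·I_D + 6.39 = 0, with roots I_D = 0.628 or 1.33 mA.
The root I_D = 1.33 mA gives V_GS = -0.156 V ≤ V_t, so take I_D = 0.628 mA.
Then V_GS = 1.74 V and V_DS = V_DD − I_D(R_D+R_S) = 11 − 0.628×3.26 = 8.95 V.
Saturation requires V_DS ≥ V_GS − V_t = 0.773 V; 8.95 ≥ 0.773 ✓.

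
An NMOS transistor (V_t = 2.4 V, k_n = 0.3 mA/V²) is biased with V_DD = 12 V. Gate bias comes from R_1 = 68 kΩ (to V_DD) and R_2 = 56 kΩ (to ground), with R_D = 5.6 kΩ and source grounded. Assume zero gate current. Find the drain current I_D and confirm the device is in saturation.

V_G = V_DD·R_2/(R_1+R_2) = 12×56/124 = 5.42 V. With the source grounded, V_GS = V_G = 5.42 V.
Assume saturation: I_D = (k_n/2)(V_GS − V_t)² = (0.3/2)×(5.42 − 2.4)² = 0.15×3.02² = 1.37 mA.
V_DS = V_DD − I_D·R_D = 12 − 1.37×5.6 = 4.34 V.
Saturation requires V_DS ≥ V_GS − V_t = 3.02 V; 4.34 ≥ 3.02 ✓.

I_D ≈ 1.4 mA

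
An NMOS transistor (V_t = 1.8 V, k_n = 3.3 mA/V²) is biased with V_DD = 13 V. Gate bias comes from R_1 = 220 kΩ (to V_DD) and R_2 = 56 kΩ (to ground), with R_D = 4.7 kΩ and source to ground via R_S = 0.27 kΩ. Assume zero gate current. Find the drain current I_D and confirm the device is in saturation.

V_G = V_DD·R_2/(R_1+R_2) = 13×56/276 = 2.64 V.
Assume saturation: I_D = (k_n/2)(V_GS − V_t)² with V_GS = V_G − I_D·R_S = 2.64 − 0.27·I_D.
Substituting gives 0.12·I_D² − 1.75·I_D + 1.16 = 0, with roots I_D = 0.696 or 13.8 mA.
The root I_D = 13.8 mA gives V_GS = -1.09 V ≤ V_t, so take I_D = 0.696 mA.
Then V_GS = 2.45 V and V_DS = V_DD − I_D(R_D+R_S) = 13 − 0.696×4.97 = 9.54 V.
Saturation requires V_DS ≥ V_GS − V_t = 0.65 V; 9.54 ≥ 0.65 ✓.

I_D ≈ 0.7 mA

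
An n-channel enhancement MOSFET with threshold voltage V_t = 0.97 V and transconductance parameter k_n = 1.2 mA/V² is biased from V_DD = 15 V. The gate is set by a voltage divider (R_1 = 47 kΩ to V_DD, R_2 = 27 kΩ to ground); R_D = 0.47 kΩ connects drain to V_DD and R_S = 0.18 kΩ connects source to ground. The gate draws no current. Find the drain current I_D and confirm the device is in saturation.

I_D ≈ 6.6 mA

V_G = V_DD·R_2/(R_1+R_2) = 15×27/74 = 5.47 V.
Assume saturation: I_D = (k_n/2)(V_GS − V_t)² with V_GS = V_G − I_D·R_S = 5.47 − 0.18·I_D.
Substituting gives 0.0194·I_D² − 1.97·I_D + 12.2 = 0, with roots I_D = 6.6 or 94.9 mA.
The root I_D = 94.9 mA gives V_GS = -11.6 V ≤ V_t, so take I_D = 6.6 mA.
Then V_GS = 4.29 V and V_DS = V_DD − I_D(R_D+R_S) = 15 − 6.6×0.65 = 10.7 V.
Saturation requires V_DS ≥ V_GS − V_t = 3.32 V; 10.7 ≥ 3.32 ✓.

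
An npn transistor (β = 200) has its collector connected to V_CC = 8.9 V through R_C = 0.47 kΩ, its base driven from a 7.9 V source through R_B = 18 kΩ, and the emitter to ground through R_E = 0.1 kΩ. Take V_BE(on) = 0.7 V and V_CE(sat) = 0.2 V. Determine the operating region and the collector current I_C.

saturation; I_C ≈ 15 mA

Assume active: I_B = (7.9 − 0.7)/(18 + 201×0.1) = 0.189 mA, I_C = β·I_B = 37.8 mA.
Then V_CE = 8.9 − 37.8×0.47 − 38×0.1 = -12.7 V < 0.2 V — the active assumption fails.
Re-solve with V_CE = 0.2 V. KCL at the emitter: V_E/R_E = (V_BB−0.7−V_E)/R_B + (V_CC−0.2−V_E)/R_C, giving V_E = 1.55 V.
I_C = (V_CC − 0.2 − V_E)/R_C = (8.7 − 1.55)/0.47 = 15.2 mA.
Check: I_B = (7.2 − 1.55)/18 = 0.314 mA, and β·I_B = 62.8 mA > I_C, confirming saturation.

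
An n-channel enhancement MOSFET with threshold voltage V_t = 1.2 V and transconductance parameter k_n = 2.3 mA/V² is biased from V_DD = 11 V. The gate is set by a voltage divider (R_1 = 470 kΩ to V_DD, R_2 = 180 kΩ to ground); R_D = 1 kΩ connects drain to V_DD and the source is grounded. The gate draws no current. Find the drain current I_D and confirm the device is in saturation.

V_G = V_DD·R_2/(R_1+R_2) = 11×180/650 = 3.05 V. With the source grounded, V_GS = V_G = 3.05 V.
Assume saturation: I_D = (k_n/2)(V_GS − V_t)² = (2.3/2)×(3.05 − 1.2)² = 1.15×1.85² = 3.92 mA.
V_DS = V_DD − I_D·R_D = 11 − 3.92×1 = 7.08 V.
Saturation requires V_DS ≥ V_GS − V_t = 1.85 V; 7.08 ≥ 1.85 ✓.

I_D ≈ 3.9 mA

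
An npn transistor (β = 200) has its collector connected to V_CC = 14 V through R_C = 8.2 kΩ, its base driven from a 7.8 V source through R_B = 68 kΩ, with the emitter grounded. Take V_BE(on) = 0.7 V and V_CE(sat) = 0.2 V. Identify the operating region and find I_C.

saturation; I_C ≈ 1.7 mA

Assume active: I_B = (7.8 − 0.7)/68 = 0.104 mA, giving I_C = β·I_B = 20.9 mA.
But then V_CE = 14 − 20.9×8.2 = -157 V < V_CE(sat) = 0.2 V — impossible in the active region.
So the transistor is saturated. With V_CE = 0.2 V, I_C = (V_CC − 0.2)/R_C = 13.8/8.2 = 1.68 mA.
Check: β·I_B = 20.9 mA > I_C = 1.68 mA, confirming saturation.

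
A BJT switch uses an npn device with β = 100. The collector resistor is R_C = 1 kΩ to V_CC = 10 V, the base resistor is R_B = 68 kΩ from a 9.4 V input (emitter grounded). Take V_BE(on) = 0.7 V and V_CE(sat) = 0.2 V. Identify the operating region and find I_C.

Assume active: I_B = (9.4 − 0.7)/68 = 0.128 mA, giving I_C = β·I_B = 12.8 mA.
But then V_CE = 10 − 12.8×1 = -2.79 V < V_CE(sat) = 0.2 V — impossible in the active region.
So the transistor is saturated. With V_CE = 0.2 V, I_C = (V_CC − 0.2)/R_C = 9.8/1 = 9.8 mA.
Check: β·I_B = 12.8 mA > I_C = 9.8 mA, confirming saturation.

saturation; I_C ≈ 9.8 mA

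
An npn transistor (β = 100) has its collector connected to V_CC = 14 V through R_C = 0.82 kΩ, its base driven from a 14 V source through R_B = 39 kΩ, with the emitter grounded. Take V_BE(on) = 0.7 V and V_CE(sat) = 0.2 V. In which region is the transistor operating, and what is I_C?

saturation; I_C ≈ 17 mA

Assume active: I_B = (14 − 0.7)/39 = 0.341 mA, giving I_C = β·I_B = 34.1 mA.
But then V_CE = 14 − 34.1×0.82 = -14 V < V_CE(sat) = 0.2 V — impossible in the active region.
So the transistor is saturated. With V_CE = 0.2 V, I_C = (V_CC − 0.2)/R_C = 13.8/0.82 = 16.8 mA.
Check: β·I_B = 34.1 mA > I_C = 16.8 mA, confirming saturation.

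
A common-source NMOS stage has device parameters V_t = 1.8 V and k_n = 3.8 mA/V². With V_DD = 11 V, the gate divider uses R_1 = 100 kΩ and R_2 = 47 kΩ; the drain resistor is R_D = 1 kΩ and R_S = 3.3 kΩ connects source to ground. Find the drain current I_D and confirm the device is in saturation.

V_G = V_DD·R_2/(R_1+R_2) = 11×47/147 = 3.52 V.
Assume saturation: I_D = (k_n/2)(V_GS − V_t)² with V_GS = V_G − I_D·R_S = 3.52 − 3.3·I_D.
Substituting gives 20.7·I_D² − 22.5·I_D + 5.6 = 0, with roots I_D = 0.384 or 0.705 mA.
The root I_D = 0.705 mA gives V_GS = 1.19 V ≤ V_t, so take I_D = 0.384 mA.
Then V_GS = 2.25 V and V_DS = V_DD − I_D(R_D+R_S) = 11 − 0.384×4.3 = 9.35 V.
Saturation requires V_DS ≥ V_GS − V_t = 0.45 V; 9.35 ≥ 0.45 ✓.

I_D ≈ 0.38 mA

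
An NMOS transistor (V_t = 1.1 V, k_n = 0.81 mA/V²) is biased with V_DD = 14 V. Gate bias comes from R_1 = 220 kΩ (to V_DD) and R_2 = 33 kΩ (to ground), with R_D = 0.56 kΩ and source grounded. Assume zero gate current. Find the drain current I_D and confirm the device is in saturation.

V_G = V_DD·R_2/(R_1+R_2) = 14×33/253 = 1.83 V. With the source grounded, V_GS = V_G = 1.83 V.
Assume saturation: I_D = (k_n/2)(V_GS − V_t)² = (0.81/2)×(1.83 − 1.1)² = 0.405×0.726² = 0.214 mA.
V_DS = V_DD − I_D·R_D = 14 − 0.214×0.56 = 13.9 V.
Saturation requires V_DS ≥ V_GS − V_t = 0.726 V; 13.9 ≥ 0.726 ✓.

I_D ≈ 0.21 mA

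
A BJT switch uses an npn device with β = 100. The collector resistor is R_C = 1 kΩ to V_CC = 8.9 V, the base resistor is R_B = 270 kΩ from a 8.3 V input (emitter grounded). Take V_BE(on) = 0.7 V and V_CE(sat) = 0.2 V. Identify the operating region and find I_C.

Assume active. Base-emitter loop: I_B = (V_BB − V_BE)/R_B = (8.3 − 0.7)/270 = 0.0281 mA.
I_C = β·I_B = 100×0.0281 = 2.81 mA.
V_CE = V_CC − I_C·R_C = 8.9 − 2.81×1 = 6.09 V > V_CE(sat), so the active-region assumption holds.

active; I_C ≈ 2.8 mA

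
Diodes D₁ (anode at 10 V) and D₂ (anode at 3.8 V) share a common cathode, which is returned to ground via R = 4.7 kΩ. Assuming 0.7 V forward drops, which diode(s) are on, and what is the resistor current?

Assume both conduct. Then node N would need to be at both 10−0.7 = 9.3 V and 3.8−0.7 = 3.1 V, which is impossible.
Assume only D₁ conducts: V_N = 10 − 0.7 = 9.3 V, so I_R = 9.3/4.7 = 1.98 mA.
Check D₂: its anode-to-cathode voltage is 3.8 − 9.3 = -5.5 V < 0.7 V, so it is off. The assumption is consistent.

Only D₁ conducts; I_R ≈ 2 mA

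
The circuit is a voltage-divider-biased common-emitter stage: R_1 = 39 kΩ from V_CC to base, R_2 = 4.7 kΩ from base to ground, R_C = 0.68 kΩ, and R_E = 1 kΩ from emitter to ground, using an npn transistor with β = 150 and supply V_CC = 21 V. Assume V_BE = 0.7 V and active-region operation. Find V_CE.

V_CE ≈ 18 V

Thevenize the base divider: V_Th = V_CC·R_2/(R_1+R_2) = 21×4.7/43.7 = 2.26 V, R_Th = R_1‖R_2 = 4.19 kΩ.
Base-emitter loop: V_Th = I_B·R_Th + V_BE + (β+1)I_B·R_E, so I_B = (2.26 − 0.7) / (4.19 + 151×1) = 0.01 mA.
I_C = β·I_B = 150×0.01 = 1.51 mA, and I_E = (β+1)I_B = 1.52 mA.
V_CE = V_CC − I_C·R_C − I_E·R_E = 21 − 1.51×0.68 − 1.52×1 = 18.5 V.
V_CE = 18.5 V > 0.2 V confirms active-region operation.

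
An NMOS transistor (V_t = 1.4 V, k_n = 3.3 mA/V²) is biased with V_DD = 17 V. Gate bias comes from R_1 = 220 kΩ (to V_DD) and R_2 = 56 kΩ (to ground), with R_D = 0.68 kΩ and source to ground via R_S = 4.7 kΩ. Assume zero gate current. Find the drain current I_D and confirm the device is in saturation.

V_G = V_DD·R_2/(R_1+R_2) = 17×56/276 = 3.45 V.
Assume saturation: I_D = (k_n/2)(V_GS − V_t)² with V_GS = V_G − I_D·R_S = 3.45 − 4.7·I_D.
Substituting gives 36.4·I_D² − 32.8·I_D + 6.93 = 0, with roots I_D = 0.34 or 0.56 mA.
The root I_D = 0.56 mA gives V_GS = 0.817 V ≤ V_t, so take I_D = 0.34 mA.
Then V_GS = 1.85 V and V_DS = V_DD − I_D(R_D+R_S) = 17 − 0.34×5.38 = 15.2 V.
Saturation requires V_DS ≥ V_GS − V_t = 0.454 V; 15.2 ≥ 0.454 ✓.

I_D ≈ 0.34 mA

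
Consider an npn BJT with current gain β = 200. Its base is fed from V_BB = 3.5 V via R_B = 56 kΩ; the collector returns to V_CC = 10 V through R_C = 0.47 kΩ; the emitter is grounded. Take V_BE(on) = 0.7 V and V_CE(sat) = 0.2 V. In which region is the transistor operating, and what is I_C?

Assume active. Base-emitter loop: I_B = (V_BB − V_BE)/R_B = (3.5 − 0.7)/56 = 0.05 mA.
I_C = β·I_B = 200×0.05 = 10 mA.
V_CE = V_CC − I_C·R_C = 10 − 10×0.47 = 5.3 V > V_CE(sat), so the active-region assumption holds.

active; I_C ≈ 10 mA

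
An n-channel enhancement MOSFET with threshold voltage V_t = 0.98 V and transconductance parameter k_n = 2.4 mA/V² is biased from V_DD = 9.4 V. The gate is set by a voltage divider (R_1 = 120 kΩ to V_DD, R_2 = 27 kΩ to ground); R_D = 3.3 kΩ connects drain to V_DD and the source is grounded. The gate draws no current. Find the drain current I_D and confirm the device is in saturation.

V_G = V_DD·R_2/(R_1+R_2) = 9.4×27/147 = 1.73 V. With the source grounded, V_GS = V_G = 1.73 V.
Assume saturation: I_D = (k_n/2)(V_GS − V_t)² = (2.4/2)×(1.73 − 0.98)² = 1.2×0.747² = 0.669 mA.
V_DS = V_DD − I_D·R_D = 9.4 − 0.669×3.3 = 7.19 V.
Saturation requires V_DS ≥ V_GS − V_t = 0.747 V; 7.19 ≥ 0.747 ✓.

I_D ≈ 0.67 mA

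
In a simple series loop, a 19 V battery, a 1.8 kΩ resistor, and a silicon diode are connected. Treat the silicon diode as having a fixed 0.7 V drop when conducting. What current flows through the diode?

I ≈ 10 mA

KVL around the loop: 19 = V_D + I·R = 0.7 + I × 1.8 kΩ.
So I = (19 − 0.7) / 1.8 kΩ = 18.3 / 1.8 = 10.2 mA.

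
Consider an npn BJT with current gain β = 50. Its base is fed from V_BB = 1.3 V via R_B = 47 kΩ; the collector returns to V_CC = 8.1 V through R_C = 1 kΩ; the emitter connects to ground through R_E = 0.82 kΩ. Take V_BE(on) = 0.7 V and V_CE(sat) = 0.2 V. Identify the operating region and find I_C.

Assume active. Base-emitter loop: I_B = (V_BB − V_BE)/(R_B + (β+1)R_E) = (1.3 − 0.7)/(47 + 51×0.82) = 0.00676 mA.
I_C = β·I_B = 50×0.00676 = 0.338 mA.
V_CE = V_CC − I_C·R_C − I_E·R_E = 8.1 − 0.338×1 − 0.345×0.82 = 7.48 V > V_CE(sat), so the active-region assumption holds.

active; I_C ≈ 0.34 mA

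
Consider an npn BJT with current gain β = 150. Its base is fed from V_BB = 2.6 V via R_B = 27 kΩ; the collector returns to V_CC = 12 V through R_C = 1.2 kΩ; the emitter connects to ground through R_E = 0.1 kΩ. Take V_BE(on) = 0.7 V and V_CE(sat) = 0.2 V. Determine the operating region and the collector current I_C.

Assume active. Base-emitter loop: I_B = (V_BB − V_BE)/(R_B + (β+1)R_E) = (2.6 − 0.7)/(27 + 151×0.1) = 0.0451 mA.
I_C = β·I_B = 150×0.0451 = 6.77 mA.
V_CE = V_CC − I_C·R_C − I_E·R_E = 12 − 6.77×1.2 − 6.81×0.1 = 3.2 V > V_CE(sat), so the active-region assumption holds.

active; I_C ≈ 6.8 mA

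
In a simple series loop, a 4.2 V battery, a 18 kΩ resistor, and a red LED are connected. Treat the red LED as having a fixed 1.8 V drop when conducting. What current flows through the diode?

KVL around the loop: 4.2 = V_D + I·R = 1.8 + I × 18 kΩ.
So I = (4.2 − 1.8) / 18 kΩ = 2.4 / 18 = 0.133 mA.

I ≈ 0.13 mA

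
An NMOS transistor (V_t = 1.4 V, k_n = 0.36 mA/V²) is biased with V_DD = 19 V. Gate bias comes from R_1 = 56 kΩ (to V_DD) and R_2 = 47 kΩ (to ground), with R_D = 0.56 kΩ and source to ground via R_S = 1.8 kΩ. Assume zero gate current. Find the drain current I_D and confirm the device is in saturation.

V_G = V_DD·R_2/(R_1+R_2) = 19×47/103 = 8.67 V.
Assume saturation: I_D = (k_n/2)(V_GS − V_t)² with V_GS = V_G − I_D·R_S = 8.67 − 1.8·I_D.
Substituting gives 0.583·I_D² − 5.71·I_D + 9.51 = 0, with roots I_D = 2.13 or 7.66 mA.
The root I_D = 7.66 mA gives V_GS = -5.13 V ≤ V_t, so take I_D = 2.13 mA.
Then V_GS = 4.84 V and V_DS = V_DD − I_D(R_D+R_S) = 19 − 2.13×2.36 = 14 V.
Saturation requires V_DS ≥ V_GS − V_t = 3.44 V; 14 ≥ 3.44 ✓.

I_D ≈ 2.1 mA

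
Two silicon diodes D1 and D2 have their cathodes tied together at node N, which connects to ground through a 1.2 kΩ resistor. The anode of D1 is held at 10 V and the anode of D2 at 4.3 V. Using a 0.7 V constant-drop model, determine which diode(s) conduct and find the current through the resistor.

Only D1 conducts; I_R ≈ 7.8 mA

Assume both conduct. Then node N would need to be at both 10−0.7 = 9.3 V and 4.3−0.7 = 3.6 V, which is impossible.
Assume only D1 conducts: V_N = 10 − 0.7 = 9.3 V, so I_R = 9.3/1.2 = 7.75 mA.
Check D2: its anode-to-cathode voltage is 4.3 − 9.3 = -5 V < 0.7 V, so it is off. The assumption is consistent.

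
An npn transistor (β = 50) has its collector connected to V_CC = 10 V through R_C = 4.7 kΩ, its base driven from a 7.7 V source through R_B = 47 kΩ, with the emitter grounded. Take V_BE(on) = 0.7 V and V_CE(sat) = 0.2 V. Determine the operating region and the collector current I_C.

saturation; I_C ≈ 2.1 mA

Assume active: I_B = (7.7 − 0.7)/47 = 0.149 mA, giving I_C = β·I_B = 7.45 mA.
But then V_CE = 10 − 7.45×4.7 = -25 V < V_CE(sat) = 0.2 V — impossible in the active region.
So the transistor is saturated. With V_CE = 0.2 V, I_C = (V_CC − 0.2)/R_C = 9.8/4.7 = 2.09 mA.
Check: β·I_B = 7.45 mA > I_C = 2.09 mA, confirming saturation.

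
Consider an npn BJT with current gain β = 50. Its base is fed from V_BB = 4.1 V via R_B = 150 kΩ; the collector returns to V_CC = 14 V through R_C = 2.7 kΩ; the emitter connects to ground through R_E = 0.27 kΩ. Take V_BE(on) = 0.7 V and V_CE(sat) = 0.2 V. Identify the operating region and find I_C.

active; I_C ≈ 1 mA

Assume active. Base-emitter loop: I_B = (V_BB − V_BE)/(R_B + (β+1)R_E) = (4.1 − 0.7)/(150 + 51×0.27) = 0.0208 mA.
I_C = β·I_B = 50×0.0208 = 1.04 mA.
V_CE = V_CC − I_C·R_C − I_E·R_E = 14 − 1.04×2.7 − 1.06×0.27 = 10.9 V > V_CE(sat), so the active-region assumption holds.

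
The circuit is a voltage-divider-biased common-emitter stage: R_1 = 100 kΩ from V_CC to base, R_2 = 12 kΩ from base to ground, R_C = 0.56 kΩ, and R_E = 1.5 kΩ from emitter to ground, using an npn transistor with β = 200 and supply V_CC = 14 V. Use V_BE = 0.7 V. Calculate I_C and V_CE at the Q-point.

Thevenize the base divider: V_Th = V_CC·R_2/(R_1+R_2) = 14×12/112 = 1.5 V, R_Th = R_1‖R_2 = 10.7 kΩ.
Base-emitter loop: V_Th = I_B·R_Th + V_BE + (β+1)I_B·R_E, so I_B = (1.5 − 0.7) / (10.7 + 201×1.5) = 0.00256 mA.
I_C = β·I_B = 200×0.00256 = 0.512 mA, and I_E = (β+1)I_B = 0.515 mA.
V_CE = V_CC − I_C·R_C − I_E·R_E = 14 − 0.512×0.56 − 0.515×1.5 = 12.9 V.
V_CE = 12.9 V > 0.2 V confirms active-region operation.

I_C ≈ 0.51 mA, V_CE ≈ 13 V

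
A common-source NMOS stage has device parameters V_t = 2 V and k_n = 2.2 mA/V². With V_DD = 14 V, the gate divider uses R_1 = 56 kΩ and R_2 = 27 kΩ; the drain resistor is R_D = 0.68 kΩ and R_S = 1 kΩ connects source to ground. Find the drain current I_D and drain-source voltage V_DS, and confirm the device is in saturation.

I_D ≈ 1.4 mA, V_DS ≈ 12 V

V_G = V_DD·R_2/(R_1+R_2) = 14×27/83 = 4.55 V.
Assume saturation: I_D = (k_n/2)(V_GS − V_t)² with V_GS = V_G − I_D·R_S = 4.55 − 1·I_D.
Substituting gives 1.1·I_D² − 6.62·I_D + 7.18 = 0, with roots I_D = 1.42 or 4.6 mA.
The root I_D = 4.6 mA gives V_GS = -0.0447 V ≤ V_t, so take I_D = 1.42 mA.
Then V_GS = 3.14 V and V_DS = V_DD − I_D(R_D+R_S) = 14 − 1.42×1.68 = 11.6 V.
Saturation requires V_DS ≥ V_GS − V_t = 1.14 V; 11.6 ≥ 1.14 ✓.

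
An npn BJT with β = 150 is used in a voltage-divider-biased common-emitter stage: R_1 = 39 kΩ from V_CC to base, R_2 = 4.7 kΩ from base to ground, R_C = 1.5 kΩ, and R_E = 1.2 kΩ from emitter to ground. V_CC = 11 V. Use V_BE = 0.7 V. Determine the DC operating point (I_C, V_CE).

I_C ≈ 0.39 mA, V_CE ≈ 9.9 V

Thevenize the base divider: V_Th = V_CC·R_2/(R_1+R_2) = 11×4.7/43.7 = 1.18 V, R_Th = R_1‖R_2 = 4.19 kΩ.
Base-emitter loop: V_Th = I_B·R_Th + V_BE + (β+1)I_B·R_E, so I_B = (1.18 − 0.7) / (4.19 + 151×1.2) = 0.00261 mA.
I_C = β·I_B = 150×0.00261 = 0.391 mA, and I_E = (β+1)I_B = 0.393 mA.
V_CE = V_CC − I_C·R_C − I_E·R_E = 11 − 0.391×1.5 − 0.393×1.2 = 9.94 V.
V_CE = 9.94 V > 0.2 V confirms active-region operation.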